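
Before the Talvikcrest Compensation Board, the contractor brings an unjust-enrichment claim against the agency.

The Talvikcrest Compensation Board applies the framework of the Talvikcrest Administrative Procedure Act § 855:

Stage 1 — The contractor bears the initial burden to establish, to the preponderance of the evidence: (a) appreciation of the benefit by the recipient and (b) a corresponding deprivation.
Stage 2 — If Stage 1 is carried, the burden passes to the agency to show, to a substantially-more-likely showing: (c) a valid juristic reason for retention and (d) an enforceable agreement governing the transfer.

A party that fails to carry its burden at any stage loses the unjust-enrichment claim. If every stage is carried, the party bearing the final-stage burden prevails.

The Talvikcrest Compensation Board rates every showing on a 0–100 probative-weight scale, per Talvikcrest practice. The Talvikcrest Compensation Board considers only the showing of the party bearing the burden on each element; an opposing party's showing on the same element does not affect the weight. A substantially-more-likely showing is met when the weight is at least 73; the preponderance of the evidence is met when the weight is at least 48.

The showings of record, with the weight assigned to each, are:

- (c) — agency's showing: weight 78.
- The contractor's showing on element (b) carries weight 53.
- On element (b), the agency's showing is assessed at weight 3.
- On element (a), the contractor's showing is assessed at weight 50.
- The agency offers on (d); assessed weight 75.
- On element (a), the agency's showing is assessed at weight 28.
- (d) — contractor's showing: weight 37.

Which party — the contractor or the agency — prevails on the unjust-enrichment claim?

agency

Stage 1 (contractor, the preponderance of the evidence, weight is at least 48): (a) 50 (agency's 28 disregarded) ≥ 48 — meets; (b) 53 (agency's 3 disregarded) ≥ 48 — meets.
  All elements met. The burden passes to the agency.
Stage 2 (agency, a substantially-more-likely showing, weight is at least 73): (c) 78 ≥ 73 — meets; (d) 75 (contractor's 37 disregarded) ≥ 73 — meets.
  The agency carries the last stage.
All stages carried — the agency prevails.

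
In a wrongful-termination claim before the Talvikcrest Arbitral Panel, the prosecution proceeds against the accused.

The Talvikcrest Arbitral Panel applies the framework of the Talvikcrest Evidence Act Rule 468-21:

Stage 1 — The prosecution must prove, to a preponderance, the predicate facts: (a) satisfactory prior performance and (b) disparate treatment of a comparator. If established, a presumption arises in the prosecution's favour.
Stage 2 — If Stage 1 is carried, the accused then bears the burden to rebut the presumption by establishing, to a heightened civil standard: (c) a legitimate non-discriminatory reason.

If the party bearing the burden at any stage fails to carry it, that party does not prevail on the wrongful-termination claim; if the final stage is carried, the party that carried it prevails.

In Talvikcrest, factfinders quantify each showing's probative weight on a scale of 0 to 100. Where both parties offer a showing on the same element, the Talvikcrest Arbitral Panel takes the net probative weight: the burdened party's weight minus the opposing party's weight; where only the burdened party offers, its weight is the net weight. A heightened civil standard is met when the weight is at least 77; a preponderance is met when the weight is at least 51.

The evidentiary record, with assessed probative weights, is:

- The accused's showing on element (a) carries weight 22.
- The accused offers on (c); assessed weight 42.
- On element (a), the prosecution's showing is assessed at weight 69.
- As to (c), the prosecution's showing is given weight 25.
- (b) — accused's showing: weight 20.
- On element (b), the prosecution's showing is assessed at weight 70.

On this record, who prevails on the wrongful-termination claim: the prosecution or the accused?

accused

Stage 1 (prosecution, a preponderance, weight is at least 51): (a) net 69−22=47 < 51 — fails; (b) net 70−20=50 < 51 — fails.
  Not every element is met, so the prosecution fails to carry Stage 1.
The accused prevails.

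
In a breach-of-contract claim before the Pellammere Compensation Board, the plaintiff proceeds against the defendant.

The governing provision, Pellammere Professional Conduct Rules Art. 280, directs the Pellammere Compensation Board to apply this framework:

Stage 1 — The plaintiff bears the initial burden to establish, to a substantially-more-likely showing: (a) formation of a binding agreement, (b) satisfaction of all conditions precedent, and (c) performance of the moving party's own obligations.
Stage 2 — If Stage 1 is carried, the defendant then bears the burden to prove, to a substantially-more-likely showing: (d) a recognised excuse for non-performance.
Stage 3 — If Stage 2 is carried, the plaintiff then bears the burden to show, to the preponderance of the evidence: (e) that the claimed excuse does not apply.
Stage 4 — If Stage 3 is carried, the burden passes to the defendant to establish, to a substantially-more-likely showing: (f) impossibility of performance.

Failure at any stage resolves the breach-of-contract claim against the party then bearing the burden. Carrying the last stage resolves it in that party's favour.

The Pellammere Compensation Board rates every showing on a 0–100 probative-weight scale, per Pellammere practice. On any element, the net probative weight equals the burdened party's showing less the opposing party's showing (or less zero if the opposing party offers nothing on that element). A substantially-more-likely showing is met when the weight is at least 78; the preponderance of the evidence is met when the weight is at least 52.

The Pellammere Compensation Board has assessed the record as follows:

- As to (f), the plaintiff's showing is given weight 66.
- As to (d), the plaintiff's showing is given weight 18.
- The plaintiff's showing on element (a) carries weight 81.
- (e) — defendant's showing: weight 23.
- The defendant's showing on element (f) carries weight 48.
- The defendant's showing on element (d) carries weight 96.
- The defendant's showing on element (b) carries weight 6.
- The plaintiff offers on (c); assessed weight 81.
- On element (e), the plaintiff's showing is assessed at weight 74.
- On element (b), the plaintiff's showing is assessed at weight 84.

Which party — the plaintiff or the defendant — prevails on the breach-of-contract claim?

defendant

At Stage 1 the plaintiff must meet a substantially-more-likely showing (weight is at least 78): on (a) the weight is 81, which does reach 78, so (a) meets the standard; on (b) the weight is 84 less the opposing 6 gives net 78, which does reach 78, so (b) meets the standard; on (c) the weight is 81, ≥ 78, so (c) meets the standard.
  Stage 1 is satisfied; the onus moves to the defendant.
At Stage 2 the defendant must meet a substantially-more-likely showing (weight is at least 78): on (d) the weight is 96 less the opposing 18 gives net 78, which does reach 78, so (d) meets the standard.
  The defendant carries Stage 2; the plaintiff now bears the burden.
At Stage 3 the plaintiff must meet the preponderance of the evidence (weight is at least 52): on (e) the weight is 74 less the opposing 23 gives net 51, < 52, so (e) does not meet the standard.
  Not every element is met, so the plaintiff fails to carry Stage 3.
The analysis ends at Stage 3; the defendant prevails.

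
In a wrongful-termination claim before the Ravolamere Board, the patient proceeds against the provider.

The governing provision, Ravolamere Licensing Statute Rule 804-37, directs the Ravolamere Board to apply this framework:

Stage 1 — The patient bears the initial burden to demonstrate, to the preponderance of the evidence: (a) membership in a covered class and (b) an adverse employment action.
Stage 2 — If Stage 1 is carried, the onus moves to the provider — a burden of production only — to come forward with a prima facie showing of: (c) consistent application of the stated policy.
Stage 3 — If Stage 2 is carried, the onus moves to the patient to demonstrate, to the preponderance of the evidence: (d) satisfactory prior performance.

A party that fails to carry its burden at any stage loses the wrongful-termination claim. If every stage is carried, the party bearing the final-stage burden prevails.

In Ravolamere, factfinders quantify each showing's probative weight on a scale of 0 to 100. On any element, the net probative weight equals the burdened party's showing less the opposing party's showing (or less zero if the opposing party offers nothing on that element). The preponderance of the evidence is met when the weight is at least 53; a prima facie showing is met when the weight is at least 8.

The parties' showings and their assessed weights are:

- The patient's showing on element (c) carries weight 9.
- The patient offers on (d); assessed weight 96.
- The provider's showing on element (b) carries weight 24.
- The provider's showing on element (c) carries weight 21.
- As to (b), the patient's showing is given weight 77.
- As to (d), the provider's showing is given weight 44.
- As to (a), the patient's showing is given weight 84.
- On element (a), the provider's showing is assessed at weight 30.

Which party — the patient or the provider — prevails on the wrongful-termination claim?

Stage 1 — burden on patient; standard: the preponderance of the evidence (weight is at least 53).
    (a): 84 − 30 = 54 ≥ 53 [met]
    (b): 77 − 24 = 53 ≥ 53 [met]
  Stage 1 carried; the burden shifts to the provider.
Stage 2 — burden on provider; standard: a prima facie showing (weight is at least 8).
    (c): 21 − 9 = 12 ≥ 8 [met]
  Stage 2 is satisfied; the onus moves to the patient.
Stage 3 — burden on patient; standard: the preponderance of the evidence (weight is at least 53).
    (d): 96 − 44 = 52 < 53 [not met]
  The patient does not carry Stage 3.
The analysis ends at Stage 3; the provider prevails.

provider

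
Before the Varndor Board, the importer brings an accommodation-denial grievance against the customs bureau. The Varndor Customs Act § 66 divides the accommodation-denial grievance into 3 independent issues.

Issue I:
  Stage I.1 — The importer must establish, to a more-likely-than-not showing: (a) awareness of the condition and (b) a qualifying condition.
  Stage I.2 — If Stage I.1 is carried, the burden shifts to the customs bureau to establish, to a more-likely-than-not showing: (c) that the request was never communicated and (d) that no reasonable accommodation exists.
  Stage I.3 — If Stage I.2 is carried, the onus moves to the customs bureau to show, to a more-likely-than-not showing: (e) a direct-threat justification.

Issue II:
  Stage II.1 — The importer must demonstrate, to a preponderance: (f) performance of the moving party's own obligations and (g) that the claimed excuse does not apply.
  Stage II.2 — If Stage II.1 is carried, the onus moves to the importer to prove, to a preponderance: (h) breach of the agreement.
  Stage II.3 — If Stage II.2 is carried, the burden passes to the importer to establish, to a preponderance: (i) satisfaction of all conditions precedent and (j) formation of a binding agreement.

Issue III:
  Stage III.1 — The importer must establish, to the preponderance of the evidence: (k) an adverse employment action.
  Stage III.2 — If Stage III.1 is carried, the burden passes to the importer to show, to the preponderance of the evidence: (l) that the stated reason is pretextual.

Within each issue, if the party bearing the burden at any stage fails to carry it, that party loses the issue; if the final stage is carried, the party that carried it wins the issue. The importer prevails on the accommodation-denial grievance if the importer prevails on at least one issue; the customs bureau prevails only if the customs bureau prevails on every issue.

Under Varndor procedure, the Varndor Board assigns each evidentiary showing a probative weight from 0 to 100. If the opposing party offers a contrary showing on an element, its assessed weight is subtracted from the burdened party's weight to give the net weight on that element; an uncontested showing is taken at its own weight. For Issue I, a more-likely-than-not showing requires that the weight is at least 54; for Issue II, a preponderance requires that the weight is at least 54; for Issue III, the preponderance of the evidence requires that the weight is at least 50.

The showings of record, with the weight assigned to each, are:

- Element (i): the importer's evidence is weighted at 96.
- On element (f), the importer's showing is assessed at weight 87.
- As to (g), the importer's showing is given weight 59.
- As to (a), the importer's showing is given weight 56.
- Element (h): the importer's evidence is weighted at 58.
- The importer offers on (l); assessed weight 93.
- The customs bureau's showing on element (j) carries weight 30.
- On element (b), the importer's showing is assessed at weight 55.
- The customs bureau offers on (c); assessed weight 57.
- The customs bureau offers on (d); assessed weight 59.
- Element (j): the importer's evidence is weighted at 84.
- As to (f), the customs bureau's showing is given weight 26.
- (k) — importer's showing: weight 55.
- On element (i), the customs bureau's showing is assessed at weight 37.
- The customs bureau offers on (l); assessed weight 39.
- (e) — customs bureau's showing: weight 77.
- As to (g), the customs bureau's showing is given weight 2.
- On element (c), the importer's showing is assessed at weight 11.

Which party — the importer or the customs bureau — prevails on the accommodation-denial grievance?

importer

— Issue I —
Stage I.1 — burden on importer; standard: a more-likely-than-not showing (weight is at least 54).
    (a): 56 ≥ 54 [met]
    (b): 55 ≥ 54 [met]
  Stage I.1 is satisfied; the onus moves to the customs bureau.
Stage I.2 — burden on customs bureau; standard: a more-likely-than-not showing (weight is at least 54).
    (c): 57 − 11 = 46 < 54 [not met]
    (d): 59 ≥ 54 [met]
  Stage I.2 not carried; the customs bureau fails its burden.
So the importer prevails on this issue.
— Issue II —
Stage II.1 — burden on importer; standard: a preponderance (weight is at least 54).
    (f): 87 − 26 = 61 ≥ 54 [met]
    (g): 59 − 2 = 57 ≥ 54 [met]
  Stage II.1 is satisfied; the importer continues to bear the burden.
Stage II.2 — burden on importer; standard: a preponderance (weight is at least 54).
    (h): 58 ≥ 54 [met]
  All elements met. The importer retains the burden for Stage II.3.
Stage II.3 — burden on importer; standard: a preponderance (weight is at least 54).
    (i): 96 − 37 = 59 ≥ 54 [met]
    (j): 84 − 30 = 54 ≥ 54 [met]
  All elements met at the final stage.
All stages carried — the importer prevails on this issue.
— Issue III —
Stage III.1 — burden on importer; standard: the preponderance of the evidence (weight is at least 50).
    (k): 55 ≥ 50 [met]
  Stage III.1 is satisfied; the importer continues to bear the burden.
Stage III.2 — burden on importer; standard: the preponderance of the evidence (weight is at least 50).
    (l): 93 − 39 = 54 ≥ 50 [met]
  All elements met at the final stage.
With every stage satisfied, the importer prevails on this issue.
Per-issue: Issue I → importer; Issue II → importer; Issue III → importer. The importer must prevail on at least one issue; overall, the importer prevails.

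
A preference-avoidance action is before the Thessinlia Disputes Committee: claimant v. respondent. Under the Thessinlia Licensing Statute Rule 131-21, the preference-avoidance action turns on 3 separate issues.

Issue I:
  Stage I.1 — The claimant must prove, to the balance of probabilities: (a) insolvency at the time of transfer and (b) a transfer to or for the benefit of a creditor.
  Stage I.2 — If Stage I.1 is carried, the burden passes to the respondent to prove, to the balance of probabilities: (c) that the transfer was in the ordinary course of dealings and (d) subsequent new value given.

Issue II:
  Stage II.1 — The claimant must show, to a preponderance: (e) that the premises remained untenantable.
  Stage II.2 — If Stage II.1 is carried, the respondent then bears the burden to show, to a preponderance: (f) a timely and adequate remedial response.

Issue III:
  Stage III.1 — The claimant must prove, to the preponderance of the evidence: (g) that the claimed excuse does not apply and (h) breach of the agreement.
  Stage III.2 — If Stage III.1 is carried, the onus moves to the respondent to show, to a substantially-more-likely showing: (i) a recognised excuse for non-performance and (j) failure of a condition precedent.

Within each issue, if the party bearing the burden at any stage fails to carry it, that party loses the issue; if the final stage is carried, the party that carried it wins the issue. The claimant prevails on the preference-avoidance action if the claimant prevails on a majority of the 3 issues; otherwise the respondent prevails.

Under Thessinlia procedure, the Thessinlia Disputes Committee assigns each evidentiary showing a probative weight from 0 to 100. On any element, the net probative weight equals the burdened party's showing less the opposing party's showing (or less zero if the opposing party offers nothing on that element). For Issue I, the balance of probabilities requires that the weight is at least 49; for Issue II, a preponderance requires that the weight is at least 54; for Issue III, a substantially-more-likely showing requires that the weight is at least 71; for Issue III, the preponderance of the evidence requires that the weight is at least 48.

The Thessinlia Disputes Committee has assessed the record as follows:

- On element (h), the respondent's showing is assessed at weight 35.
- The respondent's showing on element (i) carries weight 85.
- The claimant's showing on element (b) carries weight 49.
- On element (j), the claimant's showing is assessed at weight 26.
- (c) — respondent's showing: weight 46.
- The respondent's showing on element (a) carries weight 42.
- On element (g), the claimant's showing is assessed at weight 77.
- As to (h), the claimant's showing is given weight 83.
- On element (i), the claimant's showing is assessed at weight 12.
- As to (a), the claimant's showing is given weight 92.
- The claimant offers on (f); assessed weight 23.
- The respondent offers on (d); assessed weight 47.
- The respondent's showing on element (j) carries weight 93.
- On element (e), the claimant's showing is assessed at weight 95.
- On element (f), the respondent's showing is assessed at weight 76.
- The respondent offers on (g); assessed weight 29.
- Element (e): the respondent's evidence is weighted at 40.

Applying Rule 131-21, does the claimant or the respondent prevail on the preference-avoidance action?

— Issue I —
Stage I.1 (claimant, the balance of probabilities, weight is at least 49): (a) net 92−42=50 ≥ 49 — meets; (b) 49 ≥ 49 — meets.
  All elements met. The burden passes to the respondent.
Stage I.2 (respondent, the balance of probabilities, weight is at least 49): (c) 46 < 49 — fails; (d) 47 < 49 — fails.
  The respondent does not carry Stage I.2.
So the claimant prevails on this issue.
— Issue II —
Stage II.1 (claimant, a preponderance, weight is at least 54): (e) net 95−40=55 ≥ 54 — meets.
  Stage II.1 is satisfied; the onus moves to the respondent.
Stage II.2 (respondent, a preponderance, weight is at least 54): (f) net 76−23=53 < 54 — fails.
  Not every element is met, so the respondent fails to carry Stage II.2.
The analysis ends at Stage II.2; the claimant prevails on this issue.
— Issue III —
At Stage III.1 the claimant must meet the preponderance of the evidence (weight is at least 48): on (g) the weight is 77 less the opposing 29 gives net 48, ≥ 48, so (g) meets the standard; on (h) the weight is 83 less the opposing 35 gives net 48, ≥ 48, so (h) meets the standard.
  Stage III.1 carried; the burden shifts to the respondent.
At Stage III.2 the respondent must meet a substantially-more-likely showing (weight is at least 71): on (i) the weight is 85 less the opposing 12 gives net 73, ≥ 71, so (i) meets the standard; on (j) the weight is 93 less the opposing 26 gives net 67, which does not reach 71, so (j) does not meet the standard.
  Stage III.2 not carried; the respondent fails its burden.
The analysis ends at Stage III.2; the claimant prevails on this issue.
Per-issue: Issue I → claimant; Issue II → claimant; Issue III → claimant. The claimant must prevail on a majority of issues; overall, the claimant prevails.

claimant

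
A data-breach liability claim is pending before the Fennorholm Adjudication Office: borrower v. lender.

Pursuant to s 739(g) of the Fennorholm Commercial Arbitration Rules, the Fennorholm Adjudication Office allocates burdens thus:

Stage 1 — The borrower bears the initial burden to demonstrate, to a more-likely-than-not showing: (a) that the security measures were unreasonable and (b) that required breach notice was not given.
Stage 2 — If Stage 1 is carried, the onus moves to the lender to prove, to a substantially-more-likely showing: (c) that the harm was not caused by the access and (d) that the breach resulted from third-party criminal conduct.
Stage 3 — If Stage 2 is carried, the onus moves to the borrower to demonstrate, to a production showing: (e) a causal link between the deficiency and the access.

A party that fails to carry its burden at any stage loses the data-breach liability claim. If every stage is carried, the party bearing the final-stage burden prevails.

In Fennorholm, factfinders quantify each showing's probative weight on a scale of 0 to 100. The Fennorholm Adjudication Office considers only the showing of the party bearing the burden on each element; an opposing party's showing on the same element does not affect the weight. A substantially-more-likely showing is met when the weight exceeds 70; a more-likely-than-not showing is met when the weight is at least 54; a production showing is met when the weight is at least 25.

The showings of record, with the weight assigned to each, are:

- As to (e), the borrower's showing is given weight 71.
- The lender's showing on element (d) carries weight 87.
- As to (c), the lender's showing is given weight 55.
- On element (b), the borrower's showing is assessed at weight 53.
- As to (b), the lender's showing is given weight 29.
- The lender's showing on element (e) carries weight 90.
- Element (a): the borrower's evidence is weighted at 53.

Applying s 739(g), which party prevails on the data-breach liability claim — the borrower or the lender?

lender

At Stage 1 the borrower must meet a more-likely-than-not showing (weight is at least 54): on (a) the weight is 53, < 54, so (a) does not meet the standard; on (b) the weight is 53 (the lender's 29 is given no effect), < 54, so (b) does not meet the standard.
  Stage 1 not carried; the borrower fails its burden.
The lender prevails.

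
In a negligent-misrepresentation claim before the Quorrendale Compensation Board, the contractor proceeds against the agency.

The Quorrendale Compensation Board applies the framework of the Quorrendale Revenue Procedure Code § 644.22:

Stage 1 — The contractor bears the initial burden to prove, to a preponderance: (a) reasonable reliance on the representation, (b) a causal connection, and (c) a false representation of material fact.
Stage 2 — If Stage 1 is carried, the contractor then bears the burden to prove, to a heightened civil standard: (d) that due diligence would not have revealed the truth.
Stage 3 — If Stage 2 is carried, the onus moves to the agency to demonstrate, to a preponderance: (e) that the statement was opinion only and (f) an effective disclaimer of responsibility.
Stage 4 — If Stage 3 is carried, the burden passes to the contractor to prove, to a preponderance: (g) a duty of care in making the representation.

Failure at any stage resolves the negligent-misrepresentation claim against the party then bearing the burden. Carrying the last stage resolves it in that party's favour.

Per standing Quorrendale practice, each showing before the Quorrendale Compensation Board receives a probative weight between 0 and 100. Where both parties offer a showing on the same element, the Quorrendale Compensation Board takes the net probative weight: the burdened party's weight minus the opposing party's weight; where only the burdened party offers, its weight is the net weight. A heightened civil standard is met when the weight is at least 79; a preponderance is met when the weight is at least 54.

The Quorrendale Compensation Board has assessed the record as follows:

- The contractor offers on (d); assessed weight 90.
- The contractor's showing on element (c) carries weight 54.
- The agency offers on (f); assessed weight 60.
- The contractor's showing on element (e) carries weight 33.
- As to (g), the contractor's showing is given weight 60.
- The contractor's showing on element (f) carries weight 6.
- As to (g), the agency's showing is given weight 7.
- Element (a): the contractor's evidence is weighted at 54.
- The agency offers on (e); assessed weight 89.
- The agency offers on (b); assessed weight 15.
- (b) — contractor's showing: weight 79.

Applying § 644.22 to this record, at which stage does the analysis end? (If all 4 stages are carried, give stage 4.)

stage 4

At Stage 1 the contractor must meet a preponderance (weight is at least 54): on (a) the weight is 54, ≥ 54, so (a) meets the standard; on (b) the weight is 79 less the opposing 15 gives net 64, ≥ 54, so (b) meets the standard; on (c) the weight is 54, which does reach 54, so (c) meets the standard.
  Stage 1 carried; the burden remains with the contractor.
At Stage 2 the contractor must meet a heightened civil standard (weight is at least 79): on (d) the weight is 90, which does reach 79, so (d) meets the standard.
  Stage 2 carried; the burden shifts to the agency.
At Stage 3 the agency must meet a preponderance (weight is at least 54): on (e) the weight is 89 less the opposing 33 gives net 56, ≥ 54, so (e) meets the standard; on (f) the weight is 60 less the opposing 6 gives net 54, which does reach 54, so (f) meets the standard.
  Stage 3 is satisfied; the onus moves to the contractor.
At Stage 4 the contractor must meet a preponderance (weight is at least 54): on (g) the weight is 60 less the opposing 7 gives net 53, which does not reach 54, so (g) does not meet the standard.
  Not every element is met, so the contractor fails to carry Stage 4.
The agency prevails.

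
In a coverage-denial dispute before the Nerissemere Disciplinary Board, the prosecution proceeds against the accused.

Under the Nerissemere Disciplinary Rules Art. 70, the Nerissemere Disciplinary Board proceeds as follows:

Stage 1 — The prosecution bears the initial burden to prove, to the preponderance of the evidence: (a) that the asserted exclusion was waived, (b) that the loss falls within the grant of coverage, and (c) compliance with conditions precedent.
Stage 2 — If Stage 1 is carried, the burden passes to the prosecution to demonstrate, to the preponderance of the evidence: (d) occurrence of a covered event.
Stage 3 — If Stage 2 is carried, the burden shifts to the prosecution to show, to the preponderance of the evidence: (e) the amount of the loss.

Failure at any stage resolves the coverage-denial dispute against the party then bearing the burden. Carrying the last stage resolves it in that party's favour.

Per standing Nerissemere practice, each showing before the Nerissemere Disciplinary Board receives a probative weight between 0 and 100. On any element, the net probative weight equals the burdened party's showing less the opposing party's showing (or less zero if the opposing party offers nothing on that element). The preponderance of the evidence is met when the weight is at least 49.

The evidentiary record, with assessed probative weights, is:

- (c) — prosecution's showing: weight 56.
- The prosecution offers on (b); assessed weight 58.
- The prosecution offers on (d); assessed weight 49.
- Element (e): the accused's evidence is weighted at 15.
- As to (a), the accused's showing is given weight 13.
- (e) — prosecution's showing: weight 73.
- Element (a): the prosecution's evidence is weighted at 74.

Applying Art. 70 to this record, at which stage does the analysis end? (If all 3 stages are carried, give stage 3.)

Stage 1 — burden on prosecution; standard: the preponderance of the evidence (weight is at least 49).
    (a): 74 − 13 = 61 ≥ 49 [met]
    (b): 58 ≥ 49 [met]
    (c): 56 ≥ 49 [met]
  Stage 1 is satisfied; the prosecution continues to bear the burden.
Stage 2 — burden on prosecution; standard: the preponderance of the evidence (weight is at least 49).
    (d): 49 ≥ 49 [met]
  Stage 2 carried; the burden remains with the prosecution.
Stage 3 — burden on prosecution; standard: the preponderance of the evidence (weight is at least 49).
    (e): 73 − 15 = 58 ≥ 49 [met]
  All elements met at the final stage.
All stages carried — the prosecution prevails.

stage 3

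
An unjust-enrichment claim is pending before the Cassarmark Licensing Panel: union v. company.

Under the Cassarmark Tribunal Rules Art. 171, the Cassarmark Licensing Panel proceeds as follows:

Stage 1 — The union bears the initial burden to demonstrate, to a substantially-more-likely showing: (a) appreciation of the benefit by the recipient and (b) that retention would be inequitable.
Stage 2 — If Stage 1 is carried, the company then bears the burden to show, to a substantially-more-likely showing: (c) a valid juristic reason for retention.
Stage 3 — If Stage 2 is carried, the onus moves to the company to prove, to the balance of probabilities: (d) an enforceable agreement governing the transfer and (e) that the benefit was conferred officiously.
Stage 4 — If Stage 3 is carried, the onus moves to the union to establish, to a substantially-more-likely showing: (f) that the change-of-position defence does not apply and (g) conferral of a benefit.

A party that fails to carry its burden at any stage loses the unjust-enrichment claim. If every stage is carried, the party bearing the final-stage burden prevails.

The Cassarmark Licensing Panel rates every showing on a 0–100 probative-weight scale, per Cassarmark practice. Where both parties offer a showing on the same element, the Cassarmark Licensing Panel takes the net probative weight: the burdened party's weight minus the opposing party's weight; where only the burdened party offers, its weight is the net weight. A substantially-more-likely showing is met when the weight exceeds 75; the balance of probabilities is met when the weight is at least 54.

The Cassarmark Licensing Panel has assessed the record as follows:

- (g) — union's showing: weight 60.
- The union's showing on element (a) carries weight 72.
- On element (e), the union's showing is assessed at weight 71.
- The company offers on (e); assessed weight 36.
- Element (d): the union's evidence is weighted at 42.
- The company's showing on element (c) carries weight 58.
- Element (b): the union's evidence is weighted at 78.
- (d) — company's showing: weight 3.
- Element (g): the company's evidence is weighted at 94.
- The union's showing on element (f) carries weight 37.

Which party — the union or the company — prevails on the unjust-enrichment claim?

company

Stage 1 — burden on union; standard: a substantially-more-likely showing (weight exceeds 75).
    (a): 72 ≤ 75 [not met]
    (b): 78 > 75 [met]
  Not every element is met, so the union fails to carry Stage 1.
So the company prevails.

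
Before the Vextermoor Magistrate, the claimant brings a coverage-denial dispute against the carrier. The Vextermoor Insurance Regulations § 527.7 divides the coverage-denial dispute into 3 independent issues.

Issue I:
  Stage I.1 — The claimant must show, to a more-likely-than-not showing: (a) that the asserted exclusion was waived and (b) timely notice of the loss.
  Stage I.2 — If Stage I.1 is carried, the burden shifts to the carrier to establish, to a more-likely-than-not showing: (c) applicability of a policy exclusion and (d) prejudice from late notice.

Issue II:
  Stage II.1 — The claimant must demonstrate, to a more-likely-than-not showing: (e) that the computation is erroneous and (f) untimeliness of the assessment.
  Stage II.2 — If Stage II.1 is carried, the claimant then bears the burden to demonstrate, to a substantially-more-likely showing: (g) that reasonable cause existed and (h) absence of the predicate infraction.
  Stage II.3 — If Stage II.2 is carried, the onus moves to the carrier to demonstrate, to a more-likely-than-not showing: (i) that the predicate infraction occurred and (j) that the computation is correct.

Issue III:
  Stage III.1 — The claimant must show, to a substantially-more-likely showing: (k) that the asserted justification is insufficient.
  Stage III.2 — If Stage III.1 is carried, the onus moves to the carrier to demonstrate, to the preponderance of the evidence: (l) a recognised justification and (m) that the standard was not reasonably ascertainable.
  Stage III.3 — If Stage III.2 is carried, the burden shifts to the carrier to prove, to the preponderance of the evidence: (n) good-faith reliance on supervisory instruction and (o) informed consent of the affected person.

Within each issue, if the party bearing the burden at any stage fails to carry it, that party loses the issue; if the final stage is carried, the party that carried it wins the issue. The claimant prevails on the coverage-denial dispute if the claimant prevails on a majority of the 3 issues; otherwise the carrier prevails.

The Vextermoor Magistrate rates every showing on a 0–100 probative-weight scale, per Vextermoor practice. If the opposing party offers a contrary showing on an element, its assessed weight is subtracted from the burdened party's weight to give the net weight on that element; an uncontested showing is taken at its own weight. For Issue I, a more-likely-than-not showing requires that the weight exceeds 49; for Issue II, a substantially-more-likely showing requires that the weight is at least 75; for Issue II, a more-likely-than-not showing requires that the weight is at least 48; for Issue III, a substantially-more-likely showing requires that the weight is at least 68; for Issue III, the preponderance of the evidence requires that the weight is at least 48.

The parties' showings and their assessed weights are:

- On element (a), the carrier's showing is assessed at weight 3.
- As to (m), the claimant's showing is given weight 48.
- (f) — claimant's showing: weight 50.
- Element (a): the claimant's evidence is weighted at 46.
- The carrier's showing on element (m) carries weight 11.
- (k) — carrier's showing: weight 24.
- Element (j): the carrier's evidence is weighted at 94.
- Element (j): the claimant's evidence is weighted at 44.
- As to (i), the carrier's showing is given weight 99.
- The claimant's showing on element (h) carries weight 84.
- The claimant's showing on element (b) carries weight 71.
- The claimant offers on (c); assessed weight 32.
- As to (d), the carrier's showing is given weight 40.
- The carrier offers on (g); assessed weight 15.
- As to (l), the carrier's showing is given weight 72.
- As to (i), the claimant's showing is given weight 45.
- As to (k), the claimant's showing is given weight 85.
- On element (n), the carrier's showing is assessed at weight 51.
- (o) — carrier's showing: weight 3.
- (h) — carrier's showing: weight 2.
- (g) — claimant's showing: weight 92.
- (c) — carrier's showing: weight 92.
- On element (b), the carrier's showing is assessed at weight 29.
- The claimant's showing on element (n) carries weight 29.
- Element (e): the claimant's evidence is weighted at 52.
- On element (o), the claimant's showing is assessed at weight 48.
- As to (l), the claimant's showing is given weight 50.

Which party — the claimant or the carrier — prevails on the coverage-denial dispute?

carrier

— Issue I —
Stage I.1 (claimant, a more-likely-than-not showing, weight exceeds 49): (a) net 46−3=43 ≤ 49 — fails; (b) net 71−29=42 ≤ 49 — fails.
  Stage I.1 not carried; the claimant fails its burden.
The carrier prevails on this issue.
— Issue II —
Stage II.1 — burden on claimant; standard: a more-likely-than-not showing (weight is at least 48).
    (e): 52 ≥ 48 [met]
    (f): 50 ≥ 48 [met]
  Stage II.1 carried; the burden remains with the claimant.
Stage II.2 — burden on claimant; standard: a substantially-more-likely showing (weight is at least 75).
    (g): 92 − 15 = 77 ≥ 75 [met]
    (h): 84 − 2 = 82 ≥ 75 [met]
  All elements met. The burden passes to the carrier.
Stage II.3 — burden on carrier; standard: a more-likely-than-not showing (weight is at least 48).
    (i): 99 − 45 = 54 ≥ 48 [met]
    (j): 94 − 44 = 50 ≥ 48 [met]
  The carrier carries the last stage.
With every stage satisfied, the carrier prevails on this issue.
— Issue III —
At Stage III.1 the claimant must meet a substantially-more-likely showing (weight is at least 68): on (k) the weight is 85 less the opposing 24 gives net 61, which does not reach 68, so (k) does not meet the standard.
  The claimant does not carry Stage III.1.
So the carrier prevails on this issue.
Per-issue: Issue I → carrier; Issue II → carrier; Issue III → carrier. The claimant must prevail on a majority of issues; overall, the carrier prevails.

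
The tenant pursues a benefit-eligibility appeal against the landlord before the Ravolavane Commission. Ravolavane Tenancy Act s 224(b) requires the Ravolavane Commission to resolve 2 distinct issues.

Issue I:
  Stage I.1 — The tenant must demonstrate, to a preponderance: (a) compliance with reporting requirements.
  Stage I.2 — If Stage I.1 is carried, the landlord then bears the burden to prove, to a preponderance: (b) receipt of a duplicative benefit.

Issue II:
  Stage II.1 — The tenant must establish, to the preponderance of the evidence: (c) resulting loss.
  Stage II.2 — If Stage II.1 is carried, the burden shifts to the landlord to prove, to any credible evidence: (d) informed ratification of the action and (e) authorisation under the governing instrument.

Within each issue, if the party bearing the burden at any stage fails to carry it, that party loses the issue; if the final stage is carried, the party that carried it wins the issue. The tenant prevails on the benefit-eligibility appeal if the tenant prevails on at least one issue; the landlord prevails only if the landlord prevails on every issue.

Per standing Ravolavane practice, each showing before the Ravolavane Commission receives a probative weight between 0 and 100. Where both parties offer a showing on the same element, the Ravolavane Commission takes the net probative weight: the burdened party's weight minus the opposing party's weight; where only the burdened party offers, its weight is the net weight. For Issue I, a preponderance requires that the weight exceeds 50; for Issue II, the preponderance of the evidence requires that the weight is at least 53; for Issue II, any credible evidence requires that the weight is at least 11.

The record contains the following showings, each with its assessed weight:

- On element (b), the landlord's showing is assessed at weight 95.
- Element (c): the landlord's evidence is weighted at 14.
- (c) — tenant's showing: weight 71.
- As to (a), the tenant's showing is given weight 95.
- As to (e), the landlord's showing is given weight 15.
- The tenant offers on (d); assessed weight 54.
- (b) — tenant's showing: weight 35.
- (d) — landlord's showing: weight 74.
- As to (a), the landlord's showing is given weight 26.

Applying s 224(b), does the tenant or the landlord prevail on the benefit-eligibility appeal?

— Issue I —
At Stage I.1 the tenant must meet a preponderance (weight exceeds 50): on (a) the weight is 95 less the opposing 26 gives net 69, which does exceed 50, so (a) meets the standard.
  Stage I.1 is satisfied; the onus moves to the landlord.
At Stage I.2 the landlord must meet a preponderance (weight exceeds 50): on (b) the weight is 95 less the opposing 35 gives net 60, which does exceed 50, so (b) meets the standard.
  Stage I.2 carried; the final stage is satisfied.
With every stage satisfied, the landlord prevails on this issue.
— Issue II —
Stage II.1 (tenant, the preponderance of the evidence, weight is at least 53): (c) net 71−14=57 ≥ 53 — meets.
  The tenant carries Stage II.1; the landlord now bears the burden.
Stage II.2 (landlord, any credible evidence, weight is at least 11): (d) net 74−54=20 ≥ 11 — meets; (e) 15 ≥ 11 — meets.
  Stage II.2 carried; the final stage is satisfied.
With every stage satisfied, the landlord prevails on this issue.
Per-issue: Issue I → landlord; Issue II → landlord. The tenant must prevail on at least one issue; overall, the landlord prevails.

landlord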